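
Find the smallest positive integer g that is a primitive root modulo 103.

5

φ(103) = 103 − 1 = 102 = 2 · 3 · 17.
Test candidates g = 2, 3, … against the prime factors q ∈ {2, 3, 17} of φ(103): g is a generator iff g^(102/q) ≢ 1 for every such q.
g = 2: 2^51 ≡ 1 — hits 1, so not a primitive root.
g = 3: 3^51 ≡ 102; 3^34 ≡ 1 — hits 1, so not a primitive root.
g = 4: 4^51 ≡ 1 — hits 1, so not a primitive root.
g = 5: 5^51 ≡ 102; 5^34 ≡ 56; 5^6 ≡ 72 — none is 1, so 5 is a primitive root.
Hence the least primitive root of 103 is 5.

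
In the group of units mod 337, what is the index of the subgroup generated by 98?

4

By Lagrange's theorem, ord_337(98) divides φ(337) = 337 − 1 = 336 = 2^4 · 3 · 7.
Divisors of 336: 1, 2, 3, 4, 6, 7, 8, 12, 14, 16, 21, 24, 28, 42, 48, 56, 84, 112, 168, 336.
Check 98^d mod 337 for each divisor in increasing order:
98^1 ≡ 98 (mod 337)
98^2 ≡ 168 (mod 337)
98^3 ≡ 288 (mod 337)
98^4 ≡ 253 (mod 337)
98^6 ≡ 42 (mod 337)
98^7 ≡ 72 (mod 337)
98^8 ≡ 316 (mod 337)
98^12 ≡ 79 (mod 337)
98^14 ≡ 129 (mod 337)
98^16 ≡ 104 (mod 337)
98^21 ≡ 189 (mod 337)
98^24 ≡ 175 (mod 337)
98^28 ≡ 128 (mod 337)
98^42 ≡ 336 (mod 337)
98^48 ≡ 295 (mod 337)
98^56 ≡ 208 (mod 337)
98^84 ≡ 1 (mod 337) ✓
The order of 98 is 84, so the subgroup it generates has 84 elements.
Index = |(Z/337Z)^×| / |⟨98⟩| = 336 / 84 = 4.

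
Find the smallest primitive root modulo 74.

5

φ(74) = φ(2)·φ(37) = 1·36 = 36 = 2^2 · 3^2.
g is a primitive root iff g^(36/q) ≢ 1 (mod 74) for each prime q ∈ {2, 3}.
g = 2: gcd(2, 74) = 2 > 1, not a unit — skip.
g = 3: 3^18 ≡ 1 — hits 1, so not a primitive root.
g = 4: gcd(4, 74) = 2 > 1, not a unit — skip.
g = 5: 5^18 ≡ 73; 5^12 ≡ 47 — none is 1, so 5 is a primitive root.
Hence the least primitive root of 74 is 5.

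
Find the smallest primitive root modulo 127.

φ(127) = 127 − 1 = 126 = 2 · 3^2 · 7.
g is a primitive root iff g^(126/q) ≢ 1 (mod 127) for each prime q ∈ {2, 3, 7}.
g = 2: 2^63 ≡ 1 — hits 1, so not a primitive root.
g = 3: 3^63 ≡ 126; 3^42 ≡ 107; 3^18 ≡ 4 — none is 1, so 3 is a primitive root.
So 3 is the smallest generator of (Z/127Z)^×.

3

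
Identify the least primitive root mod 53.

2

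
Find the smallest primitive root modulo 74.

5

φ(74) = φ(2)·φ(37) = 1·36 = 36 = 2^2 · 3^2.
Test candidates g = 2, 3, … against the prime factors q ∈ {2, 3} of φ(74): g is a generator iff g^(36/q) ≢ 1 for every such q.
g = 2: gcd(2, 74) = 2 > 1, not a unit — skip.
g = 3: 3^18 ≡ 1 — hits 1, so not a primitive root.
g = 4: gcd(4, 74) = 2 > 1, not a unit — skip.
g = 5: 5^18 ≡ 73; 5^12 ≡ 47 — none is 1, so 5 is a primitive root.
The smallest primitive root modulo 74 is 5.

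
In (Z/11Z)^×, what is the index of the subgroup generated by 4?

By Lagrange's theorem, ord_11(4) divides φ(11) = 11 − 1 = 10 = 2 · 5.
Divisors of 10: 1, 2, 5, 10.
Evaluate successive powers at the divisors of 10:
4^1 ≡ 4
4^2 ≡ 5
4^5 ≡ 1
So ord_11(4) = 5, hence |⟨4⟩| = 5.
[(Z/11Z)^× : ⟨4⟩] = 10/5 = 2.

2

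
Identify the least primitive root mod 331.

3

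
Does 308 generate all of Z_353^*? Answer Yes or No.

Yes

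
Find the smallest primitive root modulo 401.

3

φ(401) = 401 − 1 = 400 = 2^4 · 5^2.
Test candidates g = 2, 3, … against the prime factors q ∈ {2, 5} of φ(401): g is a generator iff g^(400/q) ≢ 1 for every such q.
g = 2: 2^200 ≡ 1 — hits 1, so not a primitive root.
g = 3: 3^200 ≡ 400; 3^80 ≡ 72 — none is 1, so 3 is a primitive root.
Hence the least primitive root of 401 is 3.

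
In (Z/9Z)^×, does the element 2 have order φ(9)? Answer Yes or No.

Yes

φ(9) = φ(3^2) = 3·(3−1) = 6 = 2 · 3.
Test 2^(6/q) mod 9 for each prime factor q of 6:
2^3 ≡ 8 (mod 9)  [q = 2: ≢ 1 ✓]
2^2 ≡ 4 (mod 9)  [q = 3: ≢ 1 ✓]
Every test exponent gives a nontrivial residue, hence 2 generates the full group.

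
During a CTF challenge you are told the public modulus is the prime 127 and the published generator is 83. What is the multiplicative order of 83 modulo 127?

The order of 83 must divide φ(127) = 127 − 1 = 126 = 2 · 3^2 · 7.
Divisors of 126: 1, 2, 3, 6, 7, 9, 14, 18, 21, 42, 63, 126.
Evaluate successive powers at the divisors of 126:
83^1 ≡ 83
83^2 ≡ 31
83^3 ≡ 33
83^6 ≡ 73
83^7 ≡ 90
83^9 ≡ 123
83^14 ≡ 99
83^18 ≡ 16
83^21 ≡ 20
83^42 ≡ 19
83^63 ≡ 126
83^126 ≡ 1
The smallest such exponent is 126, so the order of 83 is 126.

126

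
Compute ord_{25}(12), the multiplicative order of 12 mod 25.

20

ord(12) | φ(25) = φ(5^2) = 5·(5−1) = 20 = 2^2 · 5.
Divisors of 20: 1, 2, 4, 5, 10, 20.
Evaluate successive powers at the divisors of 20:
12^1 ≡ 12 (mod 25)
12^2 ≡ 19 (mod 25)
12^4 ≡ 11 (mod 25)
12^5 ≡ 7 (mod 25)
12^10 ≡ 24 (mod 25)
12^20 ≡ 1 (mod 25) ✓
The smallest such exponent is 20, so the order of 12 is 20.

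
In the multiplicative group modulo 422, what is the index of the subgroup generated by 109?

ord(109) | φ(422) = φ(2)·φ(211) = 1·210 = 210 = 2 · 3 · 5 · 7.
Divisors of 210: 1, 2, 3, 5, 6, 7, 10, 14, 15, 21, 30, 35, 42, 70, 105, 210.
Evaluate successive powers at the divisors of 210:
109^1 ≡ 109 (mod 422)
109^2 ≡ 65 (mod 422)
109^3 ≡ 333 (mod 422)
109^5 ≡ 123 (mod 422)
109^6 ≡ 325 (mod 422)
109^7 ≡ 399 (mod 422)
109^10 ≡ 359 (mod 422)
109^14 ≡ 107 (mod 422)
109^15 ≡ 269 (mod 422)
109^21 ≡ 71 (mod 422)
109^30 ≡ 199 (mod 422)
109^35 ≡ 1 (mod 422) ✓
The order of 109 is 35, so the subgroup it generates has 35 elements.
[(Z/422Z)^× : ⟨109⟩] = 210/35 = 6.

6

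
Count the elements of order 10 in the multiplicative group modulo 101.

4

φ(101) = 101 − 1 = 100 = 2^2 · 5^2.
In a cyclic group of order 100, there are φ(d) elements of order d for each divisor d of 100, and zero for non-divisors.
10 = 2 · 5 divides 100, and φ(10) = 4.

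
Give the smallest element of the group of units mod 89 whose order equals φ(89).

φ(89) = 89 − 1 = 88 = 2^3 · 11.
g is a primitive root iff g^(88/q) ≢ 1 (mod 89) for each prime q ∈ {2, 11}.
g = 2: 2^44 ≡ 1 — hits 1, so not a primitive root.
g = 3: 3^44 ≡ 88; 3^8 ≡ 64 — none is 1, so 3 is a primitive root.
Hence the least primitive root of 89 is 3.

3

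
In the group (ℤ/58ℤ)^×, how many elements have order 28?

12

φ(58) = φ(2)·φ(29) = 1·28 = 28 = 2^2 · 7.
(Z/58Z)^× is cyclic (|G| = 28); a cyclic group of order m has exactly φ(d) elements of each order d | m, and none otherwise.
28 = 2^2 · 7 divides 28, and φ(28) = 12.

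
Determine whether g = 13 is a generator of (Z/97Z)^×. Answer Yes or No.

Yes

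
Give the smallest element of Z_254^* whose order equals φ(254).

φ(254) = φ(2)·φ(127) = 1·126 = 126 = 2 · 3^2 · 7.
g is a primitive root iff g^(126/q) ≢ 1 (mod 254) for each prime q ∈ {2, 3, 7}.
g = 2: gcd(2, 254) = 2 > 1, not a unit — skip.
g = 3: 3^63 ≡ 253; 3^42 ≡ 107; 3^18 ≡ 131 — none is 1, so 3 is a primitive root.
So 3 is the smallest generator of (Z/254Z)^×.

3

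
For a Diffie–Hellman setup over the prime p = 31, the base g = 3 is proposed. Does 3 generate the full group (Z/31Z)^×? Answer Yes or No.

φ(31) = 31 − 1 = 30 = 2 · 3 · 5.
An element g generates (Z/31Z)^× iff g^(30/q) ≢ 1 (mod 31) for each prime q ∈ {2, 3, 5}.
3^15 ≡ 30 (mod 31)  [q = 2: ≢ 1 ✓]
3^10 ≡ 25 (mod 31)  [q = 3: ≢ 1 ✓]
3^6 ≡ 16 (mod 31)  [q = 5: ≢ 1 ✓]
Every test exponent gives a nontrivial residue, hence 3 generates the full group.

Yes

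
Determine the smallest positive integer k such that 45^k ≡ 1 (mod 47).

The order of 45 must divide φ(47) = 47 − 1 = 46 = 2 · 23.
Divisors of 46: 1, 2, 23, 46.
Compute 45^d (mod 47) for the divisors d until we hit 1:
45^1 ≡ 45 (mod 47)
45^2 ≡ 4 (mod 47)
45^23 ≡ 46 (mod 47)
45^46 ≡ 1 (mod 47) ✓
Therefore the multiplicative order of 45 modulo 47 is 46.

46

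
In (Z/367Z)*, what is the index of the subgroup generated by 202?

2

The order of 202 must divide φ(367) = 367 − 1 = 366 = 2 · 3 · 61.
Divisors of 366: 1, 2, 3, 6, 61, 122, 183, 366.
Compute 202^d (mod 367) for the divisors d until we hit 1:
202^1 ≡ 202 (mod 367)
202^2 ≡ 67 (mod 367)
202^3 ≡ 322 (mod 367)
202^6 ≡ 190 (mod 367)
202^61 ≡ 83 (mod 367)
202^122 ≡ 283 (mod 367)
202^183 ≡ 1 (mod 367) ✓
So ord_367(202) = 183, hence |⟨202⟩| = 183.
Index = |(Z/367Z)^×| / |⟨202⟩| = 366 / 183 = 2.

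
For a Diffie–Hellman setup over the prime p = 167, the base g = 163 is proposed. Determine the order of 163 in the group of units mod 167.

166

Since 163 ∈ (Z/167Z)^×, its order divides φ(167) = 167 − 1 = 166 = 2 · 83.
Divisors of 166: 1, 2, 83, 166.
Test each divisor d:
163^1 ≡ 163
163^2 ≡ 16
163^83 ≡ 166
163^166 ≡ 1
So ord_167(163) = 166.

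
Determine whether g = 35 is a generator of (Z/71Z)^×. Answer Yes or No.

Yes

φ(71) = 71 − 1 = 70 = 2 · 5 · 7.
Test 35^(70/q) mod 71 for each prime factor q of 70:
35^35 ≡ 70 (mod 71)  [q = 2: ≢ 1 ✓]
35^14 ≡ 25 (mod 71)  [q = 5: ≢ 1 ✓]
35^10 ≡ 45 (mod 71)  [q = 7: ≢ 1 ✓]
Every test exponent gives a nontrivial residue, hence 35 generates the full group.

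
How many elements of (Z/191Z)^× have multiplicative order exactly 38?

φ(191) = 191 − 1 = 190 = 2 · 5 · 19.
In a cyclic group of order 190, there are φ(d) elements of order d for each divisor d of 190, and zero for non-divisors.
38 = 2 · 19 divides 190, and φ(38) = 18.

18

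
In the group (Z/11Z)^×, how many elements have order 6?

φ(11) = 11 − 1 = 10 = 2 · 5.
(Z/11Z)^× is cyclic (|G| = 10); a cyclic group of order m has exactly φ(d) elements of each order d | m, and none otherwise.
Here 10 is not a multiple of 6, so there are no elements of order 6.

0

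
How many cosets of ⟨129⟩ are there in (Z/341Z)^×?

10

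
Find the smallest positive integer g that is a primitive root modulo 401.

3

φ(401) = 401 − 1 = 400 = 2^4 · 5^2.
g is a primitive root iff g^(400/q) ≢ 1 (mod 401) for each prime q ∈ {2, 5}.
g = 2: 2^200 ≡ 1 — hits 1, so not a primitive root.
g = 3: 3^200 ≡ 400; 3^80 ≡ 72 — none is 1, so 3 is a primitive root.
Hence the least primitive root of 401 is 3.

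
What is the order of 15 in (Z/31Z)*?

The order of 15 must divide φ(31) = 31 − 1 = 30 = 2 · 3 · 5.
Divisors of 30: 1, 2, 3, 5, 6, 10, 15, 30.
Evaluate successive powers at the divisors of 30:
15^1 ≡ 15
15^2 ≡ 8
15^3 ≡ 27
15^5 ≡ 30
15^6 ≡ 16
15^10 ≡ 1
Hence ord(15) = 10.

10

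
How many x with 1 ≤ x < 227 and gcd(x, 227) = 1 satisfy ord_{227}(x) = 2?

1

φ(227) = 227 − 1 = 226 = 2 · 113.
In a cyclic group of order 226, there are φ(d) elements of order d for each divisor d of 226, and zero for non-divisors.
2 | 226, and φ(2) = 2 − 1 = 1.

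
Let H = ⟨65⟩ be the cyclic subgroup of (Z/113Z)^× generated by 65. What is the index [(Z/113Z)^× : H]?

7

Since 65 ∈ (Z/113Z)^×, its order divides φ(113) = 113 − 1 = 112 = 2^4 · 7.
Divisors of 112: 1, 2, 4, 7, 8, 14, 16, 28, 56, 112.
Evaluate successive powers at the divisors of 112:
65^1 ≡ 65 (mod 113)
65^2 ≡ 44 (mod 113)
65^4 ≡ 15 (mod 113)
65^7 ≡ 73 (mod 113)
65^8 ≡ 112 (mod 113)
65^14 ≡ 18 (mod 113)
65^16 ≡ 1 (mod 113) ✓
The order of 65 is 16, so the subgroup it generates has 16 elements.
[(Z/113Z)^× : ⟨65⟩] = 112/16 = 7.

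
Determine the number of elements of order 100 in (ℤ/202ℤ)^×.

40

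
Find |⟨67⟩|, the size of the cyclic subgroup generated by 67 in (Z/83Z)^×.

The order of 67 must divide φ(83) = 83 − 1 = 82 = 2 · 41.
Divisors of 82: 1, 2, 41, 82.
Compute 67^d (mod 83) for the divisors d until we hit 1:
67^1 ≡ 67
67^2 ≡ 7
67^41 ≡ 82
67^82 ≡ 1
Hence ord(67) = 82.

82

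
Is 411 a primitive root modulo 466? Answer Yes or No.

φ(466) = φ(2)·φ(233) = 1·232 = 232 = 2^3 · 29.
411 is a primitive root mod 466 iff 411^(φ(466)/q) ≢ 1 for every prime q | φ(466), i.e. q ∈ {2, 29}.
411^116 ≡ 1 (mod 466)  [q = 2: ≡ 1 ✗]
411^8 ≡ 23 (mod 466)  [q = 29: ≢ 1 ✓]
411^116 ≡ 1 shows ord(411) | 116, strictly less than φ(466); not a primitive root.

No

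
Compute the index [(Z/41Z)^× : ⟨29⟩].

1

By Lagrange's theorem, ord_41(29) divides φ(41) = 41 − 1 = 40 = 2^3 · 5.
Divisors of 40: 1, 2, 4, 5, 8, 10, 20, 40.
Evaluate successive powers at the divisors of 40:
29^1 ≡ 29 (mod 41)
29^2 ≡ 21 (mod 41)
29^4 ≡ 31 (mod 41)
29^5 ≡ 38 (mod 41)
29^8 ≡ 18 (mod 41)
29^10 ≡ 9 (mod 41)
29^20 ≡ 40 (mod 41)
29^40 ≡ 1 (mod 41) ✓
So ord_41(29) = 40, hence |⟨29⟩| = 40.
[(Z/41Z)^× : ⟨29⟩] = 40/40 = 1.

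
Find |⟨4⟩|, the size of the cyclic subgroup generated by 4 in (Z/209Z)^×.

45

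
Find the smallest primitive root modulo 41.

6

φ(41) = 41 − 1 = 40 = 2^3 · 5.
Test candidates g = 2, 3, … against the prime factors q ∈ {2, 5} of φ(41): g is a generator iff g^(40/q) ≢ 1 for every such q.
g = 2: 2^20 ≡ 1 — hits 1, so not a primitive root.
g = 3: 3^20 ≡ 40; 3^8 ≡ 1 — hits 1, so not a primitive root.
g = 4: 4^20 ≡ 1 — hits 1, so not a primitive root.
g = 5: 5^20 ≡ 1 — hits 1, so not a primitive root.
g = 6: 6^20 ≡ 40; 6^8 ≡ 10 — none is 1, so 6 is a primitive root.
So 6 is the smallest generator of (Z/41Z)^×.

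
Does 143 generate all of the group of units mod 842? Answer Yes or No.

Yes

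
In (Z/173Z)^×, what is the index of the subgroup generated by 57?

4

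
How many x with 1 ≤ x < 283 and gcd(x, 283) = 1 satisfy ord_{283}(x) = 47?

46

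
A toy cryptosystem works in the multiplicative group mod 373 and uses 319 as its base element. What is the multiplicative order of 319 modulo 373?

The order of 319 must divide φ(373) = 373 − 1 = 372 = 2^2 · 3 · 31.
Divisors of 372: 1, 2, 3, 4, 6, 12, 31, 62, 93, 124, 186, 372.
Check 319^d mod 373 for each divisor in increasing order:
319^1 ≡ 319
319^2 ≡ 305
319^3 ≡ 315
319^4 ≡ 148
319^6 ≡ 7
319^12 ≡ 49
319^31 ≡ 304
319^62 ≡ 285
319^93 ≡ 104
319^124 ≡ 284
319^186 ≡ 372
319^372 ≡ 1
The smallest such exponent is 372, so the order of 319 is 372.

372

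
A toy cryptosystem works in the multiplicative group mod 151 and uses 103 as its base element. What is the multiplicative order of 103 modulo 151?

75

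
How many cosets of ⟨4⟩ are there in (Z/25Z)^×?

2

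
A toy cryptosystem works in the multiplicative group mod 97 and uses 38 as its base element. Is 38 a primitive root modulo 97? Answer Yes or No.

Yes

φ(97) = 97 − 1 = 96 = 2^5 · 3.
38 is a primitive root mod 97 iff 38^(φ(97)/q) ≢ 1 for every prime q | φ(97), i.e. q ∈ {2, 3}.
38^48 ≡ 96 (mod 97)  [q = 2: ≢ 1 ✓]
38^32 ≡ 35 (mod 97)  [q = 3: ≢ 1 ✓]
None equal 1, so ord_97(38) = 96: 38 is a primitive root.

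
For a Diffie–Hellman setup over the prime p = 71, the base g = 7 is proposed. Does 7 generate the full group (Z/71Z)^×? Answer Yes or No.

Yes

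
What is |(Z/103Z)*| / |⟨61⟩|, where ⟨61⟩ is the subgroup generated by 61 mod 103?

The order of 61 must divide φ(103) = 103 − 1 = 102 = 2 · 3 · 17.
Divisors of 102: 1, 2, 3, 6, 17, 34, 51, 102.
Compute 61^d (mod 103) for the divisors d until we hit 1:
61^1 ≡ 61
61^2 ≡ 13
61^3 ≡ 72
61^6 ≡ 34
61^17 ≡ 1
Thus |⟨61⟩| = ord(61) = 17.
[(Z/103Z)^× : ⟨61⟩] = 102/17 = 6.

6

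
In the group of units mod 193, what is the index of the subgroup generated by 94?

ord(94) | φ(193) = 193 − 1 = 192 = 2^6 · 3.
Divisors of 192: 1, 2, 3, 4, 6, 8, 12, 16, 24, 32, 48, 64, 96, 192.
Evaluate successive powers at the divisors of 192:
94^1 ≡ 94
94^2 ≡ 151
94^3 ≡ 105
94^4 ≡ 27
94^6 ≡ 24
94^8 ≡ 150
94^12 ≡ 190
94^16 ≡ 112
94^24 ≡ 9
94^32 ≡ 192
94^48 ≡ 81
94^64 ≡ 1
So ord_193(94) = 64, hence |⟨94⟩| = 64.
[(Z/193Z)^× : ⟨94⟩] = 192/64 = 3.

3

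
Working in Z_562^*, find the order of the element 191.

10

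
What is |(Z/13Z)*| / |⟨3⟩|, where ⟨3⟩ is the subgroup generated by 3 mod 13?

4

Since 3 ∈ (Z/13Z)^×, its order divides φ(13) = 13 − 1 = 12 = 2^2 · 3.
Divisors of 12: 1, 2, 3, 4, 6, 12.
Check 3^d mod 13 for each divisor in increasing order:
3^1 ≡ 3 (mod 13)
3^2 ≡ 9 (mod 13)
3^3 ≡ 1 (mod 13) ✓
Thus |⟨3⟩| = ord(3) = 3.
Index = |(Z/13Z)^×| / |⟨3⟩| = 12 / 3 = 4.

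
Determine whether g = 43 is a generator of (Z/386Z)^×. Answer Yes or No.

φ(386) = φ(2)·φ(193) = 1·192 = 192 = 2^6 · 3.
An element g generates (Z/386Z)^× iff g^(192/q) ≢ 1 (mod 386) for each prime q ∈ {2, 3}.
43^96 ≡ 1 (mod 386)  [q = 2: ≡ 1 ✗]
43^64 ≡ 1 (mod 386)  [q = 3: ≡ 1 ✗]
43^96 ≡ 1 shows ord(43) | 96, strictly less than φ(386); not a primitive root.

No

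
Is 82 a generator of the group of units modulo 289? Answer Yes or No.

φ(289) = φ(17^2) = 17·(17−1) = 272 = 2^4 · 17.
82 is a primitive root mod 289 iff 82^(φ(289)/q) ≢ 1 for every prime q | φ(289), i.e. q ∈ {2, 17}.
82^136 ≡ 288 (mod 289)  [q = 2: ≢ 1 ✓]
82^16 ≡ 103 (mod 289)  [q = 17: ≢ 1 ✓]
Every test exponent gives a nontrivial residue, hence 82 generates the full group.

Yes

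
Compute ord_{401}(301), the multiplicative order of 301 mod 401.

100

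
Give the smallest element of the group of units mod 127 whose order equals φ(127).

3

φ(127) = 127 − 1 = 126 = 2 · 3^2 · 7.
g is a primitive root iff g^(126/q) ≢ 1 (mod 127) for each prime q ∈ {2, 3, 7}.
g = 2: 2^63 ≡ 1 — hits 1, so not a primitive root.
g = 3: 3^63 ≡ 126; 3^42 ≡ 107; 3^18 ≡ 4 — none is 1, so 3 is a primitive root.
The smallest primitive root modulo 127 is 3.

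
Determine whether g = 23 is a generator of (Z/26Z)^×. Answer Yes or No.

No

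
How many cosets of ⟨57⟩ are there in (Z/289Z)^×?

By Lagrange's theorem, ord_289(57) divides φ(289) = φ(17^2) = 17·(17−1) = 272 = 2^4 · 17.
Divisors of 272: 1, 2, 4, 8, 16, 17, 34, 68, 136, 272.
Test each divisor d:
57^1 ≡ 57 (mod 289)
57^2 ≡ 70 (mod 289)
57^4 ≡ 276 (mod 289)
57^8 ≡ 169 (mod 289)
57^16 ≡ 239 (mod 289)
57^17 ≡ 40 (mod 289)
57^34 ≡ 155 (mod 289)
57^68 ≡ 38 (mod 289)
57^136 ≡ 288 (mod 289)
57^272 ≡ 1 (mod 289) ✓
So ord_289(57) = 272, hence |⟨57⟩| = 272.
The index is φ(289) / ord(57) = 272 / 272 = 1.

1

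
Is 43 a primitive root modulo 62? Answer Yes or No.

φ(62) = φ(2)·φ(31) = 1·30 = 30 = 2 · 3 · 5.
43 is a primitive root mod 62 iff 43^(φ(62)/q) ≢ 1 for every prime q | φ(62), i.e. q ∈ {2, 3, 5}.
43^15 ≡ 61 (mod 62)  [q = 2: ≢ 1 ✓]
43^10 ≡ 25 (mod 62)  [q = 3: ≢ 1 ✓]
43^6 ≡ 33 (mod 62)  [q = 5: ≢ 1 ✓]
Every test exponent gives a nontrivial residue, hence 43 generates the full group.

Yes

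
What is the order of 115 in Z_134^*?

The order of 115 must divide φ(134) = φ(2)·φ(67) = 1·66 = 66 = 2 · 3 · 11.
Divisors of 66: 1, 2, 3, 6, 11, 22, 33, 66.
Test each divisor d:
115^1 ≡ 115
115^2 ≡ 93
115^3 ≡ 109
115^6 ≡ 89
115^11 ≡ 105
115^22 ≡ 37
115^33 ≡ 133
115^66 ≡ 1
Hence ord(115) = 66.

66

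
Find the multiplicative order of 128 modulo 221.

24

The order of 128 must divide φ(221) = φ(13·17) = (13−1)·(17−1) = 12·16 = 192 = 2^6 · 3.
Divisors of 192: 1, 2, 3, 4, 6, 8, 12, 16, 24, 32, 48, 64, 96, 192.
Test each divisor d:
128^1 ≡ 128 (mod 221)
128^2 ≡ 30 (mod 221)
128^3 ≡ 83 (mod 221)
128^4 ≡ 16 (mod 221)
128^6 ≡ 38 (mod 221)
128^8 ≡ 35 (mod 221)
128^12 ≡ 118 (mod 221)
128^16 ≡ 120 (mod 221)
128^24 ≡ 1 (mod 221) ✓
So ord_221(128) = 24.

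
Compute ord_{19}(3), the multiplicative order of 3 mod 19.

18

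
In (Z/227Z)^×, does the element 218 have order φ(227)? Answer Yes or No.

φ(227) = 227 − 1 = 226 = 2 · 113.
An element g generates (Z/227Z)^× iff g^(226/q) ≢ 1 (mod 227) for each prime q ∈ {2, 113}.
218^113 ≡ 226 (mod 227)  [q = 2: ≢ 1 ✓]
218^2 ≡ 81 (mod 227)  [q = 113: ≢ 1 ✓]
None equal 1, so ord_227(218) = 226: 218 is a primitive root.

Yes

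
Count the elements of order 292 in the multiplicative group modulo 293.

φ(293) = 293 − 1 = 292 = 2^2 · 73.
Since (Z/293Z)^× is cyclic of order 292, the number of elements of order d is φ(d) when d | 292 and 0 otherwise.
292 = 2^2 · 73 divides 292, and φ(292) = 144.

144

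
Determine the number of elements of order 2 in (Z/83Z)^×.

1

φ(83) = 83 − 1 = 82 = 2 · 41.
(Z/83Z)^× is cyclic (|G| = 82); a cyclic group of order m has exactly φ(d) elements of each order d | m, and none otherwise.
2 | 82, and φ(2) = 2 − 1 = 1.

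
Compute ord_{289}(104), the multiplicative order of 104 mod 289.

136

ord(104) | φ(289) = φ(17^2) = 17·(17−1) = 272 = 2^4 · 17.
Divisors of 272: 1, 2, 4, 8, 16, 17, 34, 68, 136, 272.
Check 104^d mod 289 for each divisor in increasing order:
104^1 ≡ 104 (mod 289)
104^2 ≡ 123 (mod 289)
104^4 ≡ 101 (mod 289)
104^8 ≡ 86 (mod 289)
104^16 ≡ 171 (mod 289)
104^17 ≡ 155 (mod 289)
104^34 ≡ 38 (mod 289)
104^68 ≡ 288 (mod 289)
104^136 ≡ 1 (mod 289) ✓
Therefore the multiplicative order of 104 modulo 289 is 136.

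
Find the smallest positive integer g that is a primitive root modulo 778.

φ(778) = φ(2)·φ(389) = 1·388 = 388 = 2^2 · 97.
Test candidates g = 2, 3, … against the prime factors q ∈ {2, 97} of φ(778): g is a generator iff g^(388/q) ≢ 1 for every such q.
g = 2: gcd(2, 778) = 2 > 1, not a unit — skip.
g = 3: 3^194 ≡ 777; 3^4 ≡ 81 — none is 1, so 3 is a primitive root.
The smallest primitive root modulo 778 is 3.

3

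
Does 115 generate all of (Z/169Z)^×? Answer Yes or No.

φ(169) = φ(13^2) = 13·(13−1) = 156 = 2^2 · 3 · 13.
An element g generates (Z/169Z)^× iff g^(156/q) ≢ 1 (mod 169) for each prime q ∈ {2, 3, 13}.
115^78 ≡ 168 (mod 169)  [q = 2: ≢ 1 ✓]
115^52 ≡ 146 (mod 169)  [q = 3: ≢ 1 ✓]
115^12 ≡ 14 (mod 169)  [q = 13: ≢ 1 ✓]
Every test exponent gives a nontrivial residue, hence 115 generates the full group.

Yes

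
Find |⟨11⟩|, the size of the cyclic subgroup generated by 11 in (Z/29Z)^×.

ord(11) | φ(29) = 29 − 1 = 28 = 2^2 · 7.
Divisors of 28: 1, 2, 4, 7, 14, 28.
Evaluate successive powers at the divisors of 28:
11^1 ≡ 11 (mod 29)
11^2 ≡ 5 (mod 29)
11^4 ≡ 25 (mod 29)
11^7 ≡ 12 (mod 29)
11^14 ≡ 28 (mod 29)
11^28 ≡ 1 (mod 29) ✓
The smallest such exponent is 28, so the order of 11 is 28.

28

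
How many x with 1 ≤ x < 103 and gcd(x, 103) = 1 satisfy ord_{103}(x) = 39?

0

φ(103) = 103 − 1 = 102 = 2 · 3 · 17.
In a cyclic group of order 102, there are φ(d) elements of order d for each divisor d of 102, and zero for non-divisors.
Since 39 ∤ 102, the count is 0.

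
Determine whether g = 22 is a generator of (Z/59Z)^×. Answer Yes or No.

φ(59) = 59 − 1 = 58 = 2 · 29.
22 is a primitive root mod 59 iff 22^(φ(59)/q) ≢ 1 for every prime q | φ(59), i.e. q ∈ {2, 29}.
22^29 ≡ 1 (mod 59)  [q = 2: ≡ 1 ✗]
22^2 ≡ 12 (mod 59)  [q = 29: ≢ 1 ✓]
Since 22^29 ≡ 1, the order of 22 divides 29 < 58, so 22 is not a primitive root.

No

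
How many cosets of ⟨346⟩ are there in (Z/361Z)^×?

ord(346) | φ(361) = φ(19^2) = 19·(19−1) = 342 = 2 · 3^2 · 19.
Divisors of 342: 1, 2, 3, 6, 9, 18, 19, 38, 57, 114, 171, 342.
Test each divisor d:
346^1 ≡ 346 (mod 361)
346^2 ≡ 225 (mod 361)
346^3 ≡ 235 (mod 361)
346^6 ≡ 353 (mod 361)
346^9 ≡ 286 (mod 361)
346^18 ≡ 210 (mod 361)
346^19 ≡ 99 (mod 361)
346^38 ≡ 54 (mod 361)
346^57 ≡ 292 (mod 361)
346^114 ≡ 68 (mod 361)
346^171 ≡ 1 (mod 361) ✓
So ord_361(346) = 171, hence |⟨346⟩| = 171.
Index = |(Z/361Z)^×| / |⟨346⟩| = 342 / 171 = 2.

2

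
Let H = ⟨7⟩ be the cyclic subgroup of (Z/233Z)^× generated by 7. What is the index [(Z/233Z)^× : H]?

2

Since 7 ∈ (Z/233Z)^×, its order divides φ(233) = 233 − 1 = 232 = 2^3 · 29.
Divisors of 232: 1, 2, 4, 8, 29, 58, 116, 232.
Compute 7^d (mod 233) for the divisors d until we hit 1:
7^1 ≡ 7
7^2 ≡ 49
7^4 ≡ 71
7^8 ≡ 148
7^29 ≡ 89
7^58 ≡ 232
7^116 ≡ 1
So ord_233(7) = 116, hence |⟨7⟩| = 116.
The index is φ(233) / ord(7) = 232 / 116 = 2.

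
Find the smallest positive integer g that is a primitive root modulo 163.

2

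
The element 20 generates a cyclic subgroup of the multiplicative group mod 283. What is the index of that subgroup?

1

By Lagrange's theorem, ord_283(20) divides φ(283) = 283 − 1 = 282 = 2 · 3 · 47.
Divisors of 282: 1, 2, 3, 6, 47, 94, 141, 282.
Test each divisor d:
20^1 ≡ 20 (mod 283)
20^2 ≡ 117 (mod 283)
20^3 ≡ 76 (mod 283)
20^6 ≡ 116 (mod 283)
20^47 ≡ 45 (mod 283)
20^94 ≡ 44 (mod 283)
20^141 ≡ 282 (mod 283)
20^282 ≡ 1 (mod 283) ✓
The order of 20 is 282, so the subgroup it generates has 282 elements.
Index = |(Z/283Z)^×| / |⟨20⟩| = 282 / 282 = 1.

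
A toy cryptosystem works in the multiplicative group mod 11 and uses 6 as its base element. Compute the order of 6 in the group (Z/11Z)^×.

10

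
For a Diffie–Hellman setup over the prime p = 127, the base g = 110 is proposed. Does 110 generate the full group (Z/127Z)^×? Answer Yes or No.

Yes

φ(127) = 127 − 1 = 126 = 2 · 3^2 · 7.
It suffices to check that the order of 110 is not a proper divisor of 126: compute 110^(126/q) for q ∈ {2, 3, 7}.
110^63 ≡ 126 (mod 127)  [q = 2: ≢ 1 ✓]
110^42 ≡ 19 (mod 127)  [q = 3: ≢ 1 ✓]
110^18 ≡ 64 (mod 127)  [q = 7: ≢ 1 ✓]
Every test exponent gives a nontrivial residue, hence 110 generates the full group.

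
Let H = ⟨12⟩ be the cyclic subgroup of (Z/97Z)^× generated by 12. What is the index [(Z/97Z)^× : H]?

6

Since 12 ∈ (Z/97Z)^×, its order divides φ(97) = 97 − 1 = 96 = 2^5 · 3.
Divisors of 96: 1, 2, 3, 4, 6, 8, 12, 16, 24, 32, 48, 96.
Compute 12^d (mod 97) for the divisors d until we hit 1:
12^1 ≡ 12
12^2 ≡ 47
12^3 ≡ 79
12^4 ≡ 75
12^6 ≡ 33
12^8 ≡ 96
12^12 ≡ 22
12^16 ≡ 1
The order of 12 is 16, so the subgroup it generates has 16 elements.
The index is φ(97) / ord(12) = 96 / 16 = 6.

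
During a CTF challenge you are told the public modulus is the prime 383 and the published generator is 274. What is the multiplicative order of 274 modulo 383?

Since 274 ∈ (Z/383Z)^×, its order divides φ(383) = 383 − 1 = 382 = 2 · 191.
Divisors of 382: 1, 2, 191, 382.
Evaluate successive powers at the divisors of 382:
274^1 ≡ 274 (mod 383)
274^2 ≡ 8 (mod 383)
274^191 ≡ 1 (mod 383) ✓
Hence ord(274) = 191.

191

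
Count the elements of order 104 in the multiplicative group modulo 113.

0

φ(113) = 113 − 1 = 112 = 2^4 · 7.
Since (Z/113Z)^× is cyclic of order 112, the number of elements of order d is φ(d) when d | 112 and 0 otherwise.
Here 112 is not a multiple of 104, so there are no elements of order 104.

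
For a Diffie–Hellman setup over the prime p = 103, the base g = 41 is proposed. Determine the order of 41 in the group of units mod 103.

51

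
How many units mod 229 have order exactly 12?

φ(229) = 229 − 1 = 228 = 2^2 · 3 · 19.
In a cyclic group of order 228, there are φ(d) elements of order d for each divisor d of 228, and zero for non-divisors.
12 = 2^2 · 3 divides 228, and φ(12) = 4.

4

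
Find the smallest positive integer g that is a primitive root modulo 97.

φ(97) = 97 − 1 = 96 = 2^5 · 3.
Test candidates g = 2, 3, … against the prime factors q ∈ {2, 3} of φ(97): g is a generator iff g^(96/q) ≢ 1 for every such q.
g = 2: 2^48 ≡ 1 — hits 1, so not a primitive root.
g = 3: 3^48 ≡ 1 — hits 1, so not a primitive root.
g = 4: 4^48 ≡ 1 — hits 1, so not a primitive root.
g = 5: 5^48 ≡ 96; 5^32 ≡ 35 — none is 1, so 5 is a primitive root.
So 5 is the smallest generator of (Z/97Z)^×.

5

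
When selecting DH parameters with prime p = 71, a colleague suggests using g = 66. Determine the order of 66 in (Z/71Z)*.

By Lagrange's theorem, ord_71(66) divides φ(71) = 71 − 1 = 70 = 2 · 5 · 7.
Divisors of 70: 1, 2, 5, 7, 10, 14, 35, 70.
Test each divisor d:
66^1 ≡ 66 (mod 71)
66^2 ≡ 25 (mod 71)
66^5 ≡ 70 (mod 71)
66^7 ≡ 46 (mod 71)
66^10 ≡ 1 (mod 71) ✓
So ord_71(66) = 10.

10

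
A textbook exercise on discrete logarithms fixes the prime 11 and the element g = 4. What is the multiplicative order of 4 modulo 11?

5

The order of 4 must divide φ(11) = 11 − 1 = 10 = 2 · 5.
Divisors of 10: 1, 2, 5, 10.
Test each divisor d:
4^1 ≡ 4 (mod 11)
4^2 ≡ 5 (mod 11)
4^5 ≡ 1 (mod 11) ✓
The smallest such exponent is 5, so the order of 4 is 5.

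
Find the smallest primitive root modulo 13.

φ(13) = 13 − 1 = 12 = 2^2 · 3.
g is a primitive root iff g^(12/q) ≢ 1 (mod 13) for each prime q ∈ {2, 3}.
g = 2: 2^6 ≡ 12; 2^4 ≡ 3 — none is 1, so 2 is a primitive root.
The smallest primitive root modulo 13 is 2.

2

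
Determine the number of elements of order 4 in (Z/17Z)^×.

2

φ(17) = 17 − 1 = 16 = 2^4.
Since (Z/17Z)^× is cyclic of order 16, the number of elements of order d is φ(d) when d | 16 and 0 otherwise.
4 = 2^2 divides 16, and φ(4) = 2.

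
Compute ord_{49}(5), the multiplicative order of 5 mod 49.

42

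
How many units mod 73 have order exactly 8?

4

φ(73) = 73 − 1 = 72 = 2^3 · 3^2.
In a cyclic group of order 72, there are φ(d) elements of order d for each divisor d of 72, and zero for non-divisors.
8 = 2^3 divides 72, and φ(8) = 4.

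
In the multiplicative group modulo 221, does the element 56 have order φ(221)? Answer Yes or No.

221 = 13 · 17 is a product of two distinct odd primes, so (Z/221Z)^× ≅ (Z/13Z)^× × (Z/17Z)^× is not cyclic.
No primitive root modulo 221 exists; in particular 56 is not one.

No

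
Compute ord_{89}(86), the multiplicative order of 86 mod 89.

The order of 86 must divide φ(89) = 89 − 1 = 88 = 2^3 · 11.
Divisors of 88: 1, 2, 4, 8, 11, 22, 44, 88.
Compute 86^d (mod 89) for the divisors d until we hit 1:
86^1 ≡ 86
86^2 ≡ 9
86^4 ≡ 81
86^8 ≡ 64
86^11 ≡ 52
86^22 ≡ 34
86^44 ≡ 88
86^88 ≡ 1
The smallest such exponent is 88, so the order of 86 is 88.

88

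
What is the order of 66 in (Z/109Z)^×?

9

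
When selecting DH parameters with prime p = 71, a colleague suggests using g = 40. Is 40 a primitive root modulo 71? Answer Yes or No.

φ(71) = 71 − 1 = 70 = 2 · 5 · 7.
40 is a primitive root mod 71 iff 40^(φ(71)/q) ≢ 1 for every prime q | φ(71), i.e. q ∈ {2, 5, 7}.
40^35 ≡ 1 (mod 71)  [q = 2: ≡ 1 ✗]
40^14 ≡ 54 (mod 71)  [q = 5: ≢ 1 ✓]
40^10 ≡ 20 (mod 71)  [q = 7: ≢ 1 ✓]
The check at q = 2 fails, so 40 generates a proper subgroup.

No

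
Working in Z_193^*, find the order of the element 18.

96

By Lagrange's theorem, ord_193(18) divides φ(193) = 193 − 1 = 192 = 2^6 · 3.
Divisors of 192: 1, 2, 3, 4, 6, 8, 12, 16, 24, 32, 48, 64, 96, 192.
Evaluate successive powers at the divisors of 192:
18^1 ≡ 18
18^2 ≡ 131
18^3 ≡ 42
18^4 ≡ 177
18^6 ≡ 27
18^8 ≡ 63
18^12 ≡ 150
18^16 ≡ 109
18^24 ≡ 112
18^32 ≡ 108
18^48 ≡ 192
18^64 ≡ 84
18^96 ≡ 1
The smallest such exponent is 96, so the order of 18 is 96.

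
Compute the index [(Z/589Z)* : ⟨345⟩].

6

ord(345) | φ(589) = φ(19·31) = (19−1)·(31−1) = 18·30 = 540 = 2^2 · 3^3 · 5.
Divisors of 540: 1, 2, 3, 4, 5, 6, 9, 10, 12, 15, 18, 20, 27, 30, 36, 45, 54, 60, 90, 108, 135, 180, 270, 540.
Compute 345^d (mod 589) for the divisors d until we hit 1:
345^1 ≡ 345 (mod 589)
345^2 ≡ 47 (mod 589)
345^3 ≡ 312 (mod 589)
345^4 ≡ 442 (mod 589)
345^5 ≡ 528 (mod 589)
345^6 ≡ 159 (mod 589)
345^9 ≡ 132 (mod 589)
345^10 ≡ 187 (mod 589)
345^12 ≡ 543 (mod 589)
345^15 ≡ 373 (mod 589)
345^18 ≡ 343 (mod 589)
345^20 ≡ 218 (mod 589)
345^27 ≡ 512 (mod 589)
345^30 ≡ 125 (mod 589)
345^36 ≡ 438 (mod 589)
345^45 ≡ 94 (mod 589)
345^54 ≡ 39 (mod 589)
345^60 ≡ 311 (mod 589)
345^90 ≡ 1 (mod 589) ✓
The order of 345 is 90, so the subgroup it generates has 90 elements.
The index is φ(589) / ord(345) = 540 / 90 = 6.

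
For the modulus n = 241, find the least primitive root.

7

φ(241) = 241 − 1 = 240 = 2^4 · 3 · 5.
g is a primitive root iff g^(240/q) ≢ 1 (mod 241) for each prime q ∈ {2, 3, 5}.
g = 2: 2^120 ≡ 1 — hits 1, so not a primitive root.
g = 3: 3^120 ≡ 1 — hits 1, so not a primitive root.
g = 4: 4^120 ≡ 1 — hits 1, so not a primitive root.
g = 5: 5^120 ≡ 1 — hits 1, so not a primitive root.
g = 6: 6^120 ≡ 1 — hits 1, so not a primitive root.
g = 7: 7^120 ≡ 240; 7^80 ≡ 15; 7^48 ≡ 91 — none is 1, so 7 is a primitive root.
Hence the least primitive root of 241 is 7.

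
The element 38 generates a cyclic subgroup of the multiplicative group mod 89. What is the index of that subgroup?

1

Since 38 ∈ (Z/89Z)^×, its order divides φ(89) = 89 − 1 = 88 = 2^3 · 11.
Divisors of 88: 1, 2, 4, 8, 11, 22, 44, 88.
Test each divisor d:
38^1 ≡ 38 (mod 89)
38^2 ≡ 20 (mod 89)
38^4 ≡ 44 (mod 89)
38^8 ≡ 67 (mod 89)
38^11 ≡ 12 (mod 89)
38^22 ≡ 55 (mod 89)
38^44 ≡ 88 (mod 89)
38^88 ≡ 1 (mod 89) ✓
The order of 38 is 88, so the subgroup it generates has 88 elements.
The index is φ(89) / ord(38) = 88 / 88 = 1.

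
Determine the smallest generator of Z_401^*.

φ(401) = 401 − 1 = 400 = 2^4 · 5^2.
g is a primitive root iff g^(400/q) ≢ 1 (mod 401) for each prime q ∈ {2, 5}.
g = 2: 2^200 ≡ 1 — hits 1, so not a primitive root.
g = 3: 3^200 ≡ 400; 3^80 ≡ 72 — none is 1, so 3 is a primitive root.
The smallest primitive root modulo 401 is 3.

3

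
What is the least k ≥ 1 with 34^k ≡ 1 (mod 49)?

14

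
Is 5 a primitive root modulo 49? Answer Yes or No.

Yes

φ(49) = φ(7^2) = 7·(7−1) = 42 = 2 · 3 · 7.
It suffices to check that the order of 5 is not a proper divisor of 42: compute 5^(42/q) for q ∈ {2, 3, 7}.
5^21 ≡ 48 (mod 49)  [q = 2: ≢ 1 ✓]
5^14 ≡ 18 (mod 49)  [q = 3: ≢ 1 ✓]
5^6 ≡ 43 (mod 49)  [q = 7: ≢ 1 ✓]
Every test exponent gives a nontrivial residue, hence 5 generates the full group.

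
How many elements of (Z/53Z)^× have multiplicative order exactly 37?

φ(53) = 53 − 1 = 52 = 2^2 · 13.
In a cyclic group of order 52, there are φ(d) elements of order d for each divisor d of 52, and zero for non-divisors.
37 does not divide 52, so no element of (Z/53Z)^× has order 37.

0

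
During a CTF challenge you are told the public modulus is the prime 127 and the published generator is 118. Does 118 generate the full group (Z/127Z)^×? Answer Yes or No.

Yes

φ(127) = 127 − 1 = 126 = 2 · 3^2 · 7.
An element g generates (Z/127Z)^× iff g^(126/q) ≢ 1 (mod 127) for each prime q ∈ {2, 3, 7}.
118^63 ≡ 126 (mod 127)  [q = 2: ≢ 1 ✓]
118^42 ≡ 19 (mod 127)  [q = 3: ≢ 1 ✓]
118^18 ≡ 16 (mod 127)  [q = 7: ≢ 1 ✓]
All checks pass, so 118 has order 126 and is a primitive root modulo 127.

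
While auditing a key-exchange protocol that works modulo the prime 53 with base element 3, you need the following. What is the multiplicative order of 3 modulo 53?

52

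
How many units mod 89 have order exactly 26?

0

φ(89) = 89 − 1 = 88 = 2^3 · 11.
Since (Z/89Z)^× is cyclic of order 88, the number of elements of order d is φ(d) when d | 88 and 0 otherwise.
26 does not divide 88, so no element of (Z/89Z)^× has order 26.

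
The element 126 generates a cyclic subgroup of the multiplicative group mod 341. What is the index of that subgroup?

60

ord(126) | φ(341) = φ(11·31) = (11−1)·(31−1) = 10·30 = 300 = 2^2 · 3 · 5^2.
Divisors of 300: 1, 2, 3, 4, 5, 6, 10, 12, 15, 20, 25, 30, 50, 60, 75, 100, 150, 300.
Compute 126^d (mod 341) for the divisors d until we hit 1:
126^1 ≡ 126 (mod 341)
126^2 ≡ 190 (mod 341)
126^3 ≡ 70 (mod 341)
126^4 ≡ 295 (mod 341)
126^5 ≡ 1 (mod 341) ✓
The order of 126 is 5, so the subgroup it generates has 5 elements.
Index = |(Z/341Z)^×| / |⟨126⟩| = 300 / 5 = 60.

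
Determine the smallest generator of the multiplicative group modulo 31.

φ(31) = 31 − 1 = 30 = 2 · 3 · 5.
g is a primitive root iff g^(30/q) ≢ 1 (mod 31) for each prime q ∈ {2, 3, 5}.
g = 2: 2^15 ≡ 1 — hits 1, so not a primitive root.
g = 3: 3^15 ≡ 30; 3^10 ≡ 25; 3^6 ≡ 16 — none is 1, so 3 is a primitive root.
Hence the least primitive root of 31 is 3.

3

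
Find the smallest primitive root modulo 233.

φ(233) = 233 − 1 = 232 = 2^3 · 29.
g is a primitive root iff g^(232/q) ≢ 1 (mod 233) for each prime q ∈ {2, 29}.
g = 2: 2^116 ≡ 1 — hits 1, so not a primitive root.
g = 3: 3^116 ≡ 232; 3^8 ≡ 37 — none is 1, so 3 is a primitive root.
The smallest primitive root modulo 233 is 3.

3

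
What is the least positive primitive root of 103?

φ(103) = 103 − 1 = 102 = 2 · 3 · 17.
Test candidates g = 2, 3, … against the prime factors q ∈ {2, 3, 17} of φ(103): g is a generator iff g^(102/q) ≢ 1 for every such q.
g = 2: 2^51 ≡ 1 — hits 1, so not a primitive root.
g = 3: 3^51 ≡ 102; 3^34 ≡ 1 — hits 1, so not a primitive root.
g = 4: 4^51 ≡ 1 — hits 1, so not a primitive root.
g = 5: 5^51 ≡ 102; 5^34 ≡ 56; 5^6 ≡ 72 — none is 1, so 5 is a primitive root.
Hence the least primitive root of 103 is 5.

5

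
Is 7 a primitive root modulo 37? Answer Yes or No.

φ(37) = 37 − 1 = 36 = 2^2 · 3^2.
Test 7^(36/q) mod 37 for each prime factor q of 36:
7^18 ≡ 1 (mod 37)  [q = 2: ≡ 1 ✗]
7^12 ≡ 10 (mod 37)  [q = 3: ≢ 1 ✓]
Since 7^18 ≡ 1, the order of 7 divides 18 < 36, so 7 is not a primitive root.

No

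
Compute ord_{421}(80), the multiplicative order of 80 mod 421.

70

Since 80 ∈ (Z/421Z)^×, its order divides φ(421) = 421 − 1 = 420 = 2^2 · 3 · 5 · 7.
Divisors of 420: 1, 2, 3, 4, 5, 6, 7, 10, 12, 14, 15, 20, 21, 28, 30, 35, 42, 60, 70, 84, 105, 140, 210, 420.
Check 80^d mod 421 for each divisor in increasing order:
80^1 ≡ 80 (mod 421)
80^2 ≡ 85 (mod 421)
80^3 ≡ 64 (mod 421)
80^4 ≡ 68 (mod 421)
80^5 ≡ 388 (mod 421)
80^6 ≡ 307 (mod 421)
80^7 ≡ 142 (mod 421)
80^10 ≡ 247 (mod 421)
80^12 ≡ 366 (mod 421)
80^14 ≡ 377 (mod 421)
80^15 ≡ 269 (mod 421)
80^20 ≡ 385 (mod 421)
80^21 ≡ 67 (mod 421)
80^28 ≡ 252 (mod 421)
80^30 ≡ 370 (mod 421)
80^35 ≡ 420 (mod 421)
80^42 ≡ 279 (mod 421)
80^60 ≡ 75 (mod 421)
80^70 ≡ 1 (mod 421) ✓
Hence ord(80) = 70.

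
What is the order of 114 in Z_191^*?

190

By Lagrange's theorem, ord_191(114) divides φ(191) = 191 − 1 = 190 = 2 · 5 · 19.
Divisors of 190: 1, 2, 5, 10, 19, 38, 95, 190.
Check 114^d mod 191 for each divisor in increasing order:
114^1 ≡ 114
114^2 ≡ 8
114^5 ≡ 38
114^10 ≡ 107
114^19 ≡ 82
114^38 ≡ 39
114^95 ≡ 190
114^190 ≡ 1
Therefore the multiplicative order of 114 modulo 191 is 190.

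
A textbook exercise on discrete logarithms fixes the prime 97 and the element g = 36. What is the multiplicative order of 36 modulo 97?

ord(36) | φ(97) = 97 − 1 = 96 = 2^5 · 3.
Divisors of 96: 1, 2, 3, 4, 6, 8, 12, 16, 24, 32, 48, 96.
Check 36^d mod 97 for each divisor in increasing order:
36^1 ≡ 36 (mod 97)
36^2 ≡ 35 (mod 97)
36^3 ≡ 96 (mod 97)
36^4 ≡ 61 (mod 97)
36^6 ≡ 1 (mod 97) ✓
Hence ord(36) = 6.

6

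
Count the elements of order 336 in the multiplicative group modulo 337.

96

φ(337) = 337 − 1 = 336 = 2^4 · 3 · 7.
Since (Z/337Z)^× is cyclic of order 336, the number of elements of order d is φ(d) when d | 336 and 0 otherwise.
336 = 2^4 · 3 · 7 divides 336, and φ(336) = 96.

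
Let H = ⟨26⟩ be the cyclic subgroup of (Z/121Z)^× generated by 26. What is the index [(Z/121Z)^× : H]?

2

The order of 26 must divide φ(121) = φ(11^2) = 11·(11−1) = 110 = 2 · 5 · 11.
Divisors of 110: 1, 2, 5, 10, 11, 22, 55, 110.
Evaluate successive powers at the divisors of 110:
26^1 ≡ 26
26^2 ≡ 71
26^5 ≡ 23
26^10 ≡ 45
26^11 ≡ 81
26^22 ≡ 27
26^55 ≡ 1
Thus |⟨26⟩| = ord(26) = 55.
The index is φ(121) / ord(26) = 110 / 55 = 2.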